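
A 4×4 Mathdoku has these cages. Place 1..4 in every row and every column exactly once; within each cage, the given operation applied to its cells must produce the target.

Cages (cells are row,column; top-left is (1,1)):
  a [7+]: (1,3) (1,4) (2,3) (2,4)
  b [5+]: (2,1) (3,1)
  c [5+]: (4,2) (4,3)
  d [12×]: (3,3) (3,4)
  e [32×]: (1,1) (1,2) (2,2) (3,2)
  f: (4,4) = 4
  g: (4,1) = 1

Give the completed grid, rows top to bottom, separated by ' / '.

4 2 3 1 / 3 4 1 2 / 2 1 4 3 / 1 3 2 4

Cage e needs product 32, leaving (1,1) = 4.
Cage g is given; hence (4,1) = 1.
Cage f is a single given cell, so (4,4) = 4.
Cage d's pair has product 12, so (3,3) = 4.
4 is placed in column 4, which forces (3,4) = 3.
Cage b's pair has sum 5, which forces (2,1) = 3.
Cage e needs product 32, so (2,2) = 4.
Row 2 now contains 3, which forces (2,3) = 1.
Row 2 now contains 1, which forces (2,4) = 2.
3 is placed in row 3, leaving (3,1) = 2.
2 is placed in row 3, so (3,2) = 1.
1 is placed in column 2, so (1,2) = 2.
1 is placed in column 3; hence (1,3) = 3.
Column 4 already has 2; hence (1,4) = 1.
Column 2 now contains 2, which forces (4,2) = 3.
3 is placed in column 3, which forces (4,3) = 2.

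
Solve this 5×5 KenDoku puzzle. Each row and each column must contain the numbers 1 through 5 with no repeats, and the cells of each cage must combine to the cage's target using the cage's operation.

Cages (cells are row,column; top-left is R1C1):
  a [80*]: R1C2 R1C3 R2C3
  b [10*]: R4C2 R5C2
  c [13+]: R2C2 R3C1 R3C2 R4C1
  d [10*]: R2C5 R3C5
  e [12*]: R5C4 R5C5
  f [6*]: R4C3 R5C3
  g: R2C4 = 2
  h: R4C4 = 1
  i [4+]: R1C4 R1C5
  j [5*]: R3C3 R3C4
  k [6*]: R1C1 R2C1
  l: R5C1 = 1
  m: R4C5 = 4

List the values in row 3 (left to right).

4 3 1 5 2

Cage a has product 80, so R1C2 = 4.
Cage a needs product 80, which forces R1C3 = 5.
The 3 cells of cage a must have product 80, leaving R2C3 = 4.
G is a freebie, which forces R2C4 = 2.
2 is placed in row 2, leaving R2C5 = 5.
5 is placed in column 3, so R3C3 = 1.
1 is placed in row 3, leaving R3C4 = 5.
Column 5 now contains 5, so R3C5 = 2.
Cage h is a single given cell, so R4C4 = 1.
Cage m is a single given cell, so R4C5 = 4.
L is a freebie, which forces R5C1 = 1.
Column 5 now contains 4; hence R5C5 = 3.
Cage k's pair has product 6; hence R1C1 = 2.
1 is placed in column 4; hence R1C4 = 3.
Column 5 now contains 3, so R1C5 = 1.
2 is placed in row 2; hence R2C1 = 3.
The 4 cells of cage c must have sum 13, so R2C2 = 1.
The 4 cells of cage c must have sum 13; hence R3C1 = 4.
2 is placed in row 3, which forces R3C2 = 3.
Cage c needs sum 13, so R4C1 = 5.
Row 4 already has 5, so R4C2 = 2.
The two cells of cage f must have product 6, so R4C3 = 3.
Column 2 already has 2, leaving R5C2 = 5.
Row 5 now contains 3; hence R5C3 = 2.
Row 5 now contains 3, so R5C4 = 4.
Filled in: 2 4 5 3 1 / 3 1 4 2 5 / 4 3 1 5 2 / 5 2 3 1 4 / 1 5 2 4 3.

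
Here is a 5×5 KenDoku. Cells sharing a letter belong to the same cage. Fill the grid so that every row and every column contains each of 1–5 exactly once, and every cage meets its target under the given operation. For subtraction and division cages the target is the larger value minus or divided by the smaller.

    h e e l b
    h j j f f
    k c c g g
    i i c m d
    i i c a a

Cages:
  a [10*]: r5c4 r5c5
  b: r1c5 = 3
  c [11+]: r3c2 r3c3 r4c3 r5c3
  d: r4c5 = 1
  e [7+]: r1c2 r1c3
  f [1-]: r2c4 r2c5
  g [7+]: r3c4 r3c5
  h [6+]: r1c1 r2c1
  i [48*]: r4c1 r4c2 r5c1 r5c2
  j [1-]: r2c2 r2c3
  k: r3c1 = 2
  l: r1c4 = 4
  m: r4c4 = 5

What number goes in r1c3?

5

L is a freebie; hence r1c4 = 4.
Cage b is given, so r1c5 = 3.
K is a freebie, which forces r3c1 = 2.
Cage m is a single given cell; hence r4c4 = 5.
Cage d is given, leaving r4c5 = 1.
Column 4 already has 5, which forces r5c4 = 2.
Row 5 already has 2, leaving r5c5 = 5.
Column 4 already has 5, leaving r3c4 = 3.
5 is placed in column 5; hence r3c5 = 4.
Column 4 now contains 3, leaving r2c4 = 1.
4 is placed in column 5, so r2c5 = 2.
Cage h needs two cells with sum 6, which forces r1c1 = 1.
1 is placed in row 2; hence r2c1 = 5.
1 is placed in column 1, which forces r5c1 = 4.
Row 5 now contains 4, which forces r5c2 = 1.
Row 5 already has 1, leaving r5c3 = 3.
Cage j needs two cells with difference 1, leaving r2c2 = 3.
Column 3 already has 3; hence r2c3 = 4.
1 is placed in column 2; hence r3c2 = 5.
The 4 cells of cage c must have sum 11, so r3c3 = 1.
Column 1 now contains 4; hence r4c1 = 3.
Cage i needs product 48, so r4c2 = 4.
Cage c has sum 11, so r4c3 = 2.
Column 2 now contains 5, leaving r1c2 = 2.
Column 3 already has 2; hence r1c3 = 5.
Completed grid: 1 2 5 4 3 / 5 3 4 1 2 / 2 5 1 3 4 / 3 4 2 5 1 / 4 1 3 2 5.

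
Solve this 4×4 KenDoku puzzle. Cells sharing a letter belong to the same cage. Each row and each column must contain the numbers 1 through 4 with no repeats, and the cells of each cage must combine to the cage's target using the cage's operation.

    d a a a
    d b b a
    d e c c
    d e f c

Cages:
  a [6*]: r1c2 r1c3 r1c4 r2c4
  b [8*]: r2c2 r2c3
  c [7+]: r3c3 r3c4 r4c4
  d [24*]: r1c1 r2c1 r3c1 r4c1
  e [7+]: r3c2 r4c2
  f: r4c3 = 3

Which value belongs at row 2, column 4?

1

The 4 cells of cage a must have product 6, which forces r2c4 = 1.
Cage f is a single given cell, leaving r4c3 = 3.
Cage e needs two cells with sum 7, which forces r3c2 = 3.
3 is placed in row 4, so r4c2 = 4.
Row 4 now contains 4, so r4c4 = 2.
2 is placed in column 4, so r1c4 = 3.
Column 2 already has 4, so r2c2 = 2.
Cage b's pair has product 8, which forces r2c3 = 4.
The 3 cells of cage c must have sum 7, which forces r3c3 = 1.
2 is placed in column 4, leaving r3c4 = 4.
2 is placed in row 4, so r4c1 = 1.
Cage d has product 24, so r1c1 = 4.
Column 2 already has 2, which forces r1c2 = 1.
Column 3 already has 1, leaving r1c3 = 2.
Row 2 now contains 4, leaving r2c1 = 3.
Row 3 already has 4, leaving r3c1 = 2.
Completed grid: 4 1 2 3 / 3 2 4 1 / 2 3 1 4 / 1 4 3 2.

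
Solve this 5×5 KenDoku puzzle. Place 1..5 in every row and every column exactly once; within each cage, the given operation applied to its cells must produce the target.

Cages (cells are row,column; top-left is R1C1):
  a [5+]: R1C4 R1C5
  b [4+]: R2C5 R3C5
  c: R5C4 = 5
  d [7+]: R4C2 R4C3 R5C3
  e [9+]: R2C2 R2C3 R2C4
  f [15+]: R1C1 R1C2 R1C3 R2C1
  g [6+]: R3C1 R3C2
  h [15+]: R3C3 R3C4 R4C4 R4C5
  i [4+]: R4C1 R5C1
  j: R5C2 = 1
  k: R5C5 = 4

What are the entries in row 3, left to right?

2 4 5 1 3

Cage j is given, leaving R5C2 = 1.
C is a freebie; hence R5C4 = 5.
K is a freebie, which forces R5C5 = 4.
Cage i needs two cells with sum 4, leaving R4C1 = 1.
Row 4 already has 1, so R4C3 = 3.
Row 4 already has 3, leaving R4C5 = 5.
Row 5 now contains 1, leaving R5C1 = 3.
Column 3 now contains 3, leaving R5C3 = 2.
The 3 cells of cage d must have sum 7, leaving R4C2 = 2.
2 is placed in row 4, leaving R4C4 = 4.
Cage g's pair has sum 6, which forces R3C1 = 2.
Column 2 already has 2, so R3C2 = 4.
Row 3 already has 4; hence R3C3 = 5.
Row 3 now contains 2, so R3C4 = 1.
1 is placed in row 3, leaving R3C5 = 3.
2 is placed in column 1; hence R1C1 = 4.
The 4 cells of cage f must have sum 15; hence R1C2 = 5.
The 4 cells of cage f must have sum 15, so R1C3 = 1.
The two cells of cage a must have sum 5, leaving R1C4 = 3.
3 is placed in column 5; hence R1C5 = 2.
Cage f has sum 15, which forces R2C1 = 5.
Column 2 already has 5, which forces R2C2 = 3.
Column 3 already has 1, so R2C3 = 4.
Column 4 now contains 3, leaving R2C4 = 2.
3 is placed in column 5, leaving R2C5 = 1.
The full grid is 4 5 1 3 2 / 5 3 4 2 1 / 2 4 5 1 3 / 1 2 3 4 5 / 3 1 2 5 4.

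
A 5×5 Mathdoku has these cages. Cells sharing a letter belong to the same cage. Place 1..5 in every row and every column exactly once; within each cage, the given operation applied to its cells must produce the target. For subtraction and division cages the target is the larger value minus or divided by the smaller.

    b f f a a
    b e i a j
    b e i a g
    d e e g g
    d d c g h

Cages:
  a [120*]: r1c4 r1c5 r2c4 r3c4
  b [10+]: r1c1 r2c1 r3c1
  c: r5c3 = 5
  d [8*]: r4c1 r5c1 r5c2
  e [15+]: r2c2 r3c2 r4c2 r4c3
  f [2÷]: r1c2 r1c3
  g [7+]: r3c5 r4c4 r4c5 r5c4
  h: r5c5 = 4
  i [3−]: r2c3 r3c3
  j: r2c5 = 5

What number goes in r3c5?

1

Cage j is a single given cell, so r2c5 = 5.
Cage c is a single given cell, which forces r5c3 = 5.
Cage h is a single given cell, so r5c5 = 4.
Cage d needs product 8, which forces r4c1 = 4.
Row 4 now contains 4, so r4c3 = 3.
Cage e has sum 15, so r4c2 = 5.
In row 2, 1 can only go at r2c3, so r2c3 = 1.
Column 3 already has 1, leaving r3c3 = 4.
Column 3 already has 4; hence r1c3 = 2.
Row 1 already has 2, so r1c5 = 3.
Cage e has sum 15, leaving r2c2 = 4.
Row 3 already has 4, leaving r3c2 = 3.
Column 5 now contains 3; hence r3c5 = 1.
1 is placed in column 5, leaving r4c5 = 2.
3 is placed in row 1, so r1c1 = 5.
Column 2 now contains 4, which forces r1c2 = 1.
Cage a needs product 120, which forces r1c4 = 4.
Cage b has sum 10, leaving r2c1 = 3.
Cage a needs product 120, leaving r2c4 = 2.
The 3 cells of cage b must have sum 10, which forces r3c1 = 2.
Cage a has product 120; hence r3c4 = 5.
2 is placed in row 4, so r4c4 = 1.
Column 1 already has 2, leaving r5c1 = 1.
Column 2 now contains 1, which forces r5c2 = 2.
The 4 cells of cage g must have sum 7; hence r5c4 = 3.
The full grid is 5 1 2 4 3 / 3 4 1 2 5 / 2 3 4 5 1 / 4 5 3 1 2 / 1 2 5 3 4.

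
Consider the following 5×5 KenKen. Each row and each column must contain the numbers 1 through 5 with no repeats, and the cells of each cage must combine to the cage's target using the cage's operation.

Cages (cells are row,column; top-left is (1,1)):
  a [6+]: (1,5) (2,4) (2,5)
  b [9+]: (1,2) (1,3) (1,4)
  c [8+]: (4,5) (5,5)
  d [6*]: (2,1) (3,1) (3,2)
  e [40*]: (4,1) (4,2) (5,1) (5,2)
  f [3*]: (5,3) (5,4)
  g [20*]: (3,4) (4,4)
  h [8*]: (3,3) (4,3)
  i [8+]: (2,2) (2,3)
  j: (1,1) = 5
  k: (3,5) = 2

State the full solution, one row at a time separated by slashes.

5 4 3 2 1 / 2 3 5 1 4 / 3 1 4 5 2 / 1 5 2 4 3 / 4 2 1 3 5

J is a freebie, which forces (1,1) = 5.
Cage k is given, leaving (3,5) = 2.
The 3 cells of cage d must have product 6, which forces (2,1) = 2.
Row 2 already has 2, which forces (2,4) = 1.
2 is placed in row 3, leaving (3,3) = 4.
Row 3 now contains 4; hence (3,4) = 5.
Cage h needs two cells with product 8, so (4,3) = 2.
Column 4 already has 5, so (4,4) = 4.
1 is placed in column 4, so (5,4) = 3.
Row 5 already has 3, which forces (5,5) = 5.
Cage b has sum 9, so (1,2) = 4.
2 is placed in column 3; hence (1,3) = 3.
Column 4 already has 3, so (1,4) = 2.
The 3 cells of cage a must have sum 6; hence (1,5) = 1.
Column 3 already has 3, so (2,3) = 5.
Cage a needs sum 6, leaving (2,5) = 4.
Row 4 already has 4; hence (4,1) = 1.
The 4 cells of cage e must have product 40, so (4,2) = 5.
Column 5 now contains 5, so (4,5) = 3.
Cage e has product 40, which forces (5,1) = 4.
Cage e has product 40; hence (5,2) = 2.
Row 5 already has 3; hence (5,3) = 1.
Row 2 now contains 5, which forces (2,2) = 3.
1 is placed in column 1, which forces (3,1) = 3.
Cage d has product 6, leaving (3,2) = 1.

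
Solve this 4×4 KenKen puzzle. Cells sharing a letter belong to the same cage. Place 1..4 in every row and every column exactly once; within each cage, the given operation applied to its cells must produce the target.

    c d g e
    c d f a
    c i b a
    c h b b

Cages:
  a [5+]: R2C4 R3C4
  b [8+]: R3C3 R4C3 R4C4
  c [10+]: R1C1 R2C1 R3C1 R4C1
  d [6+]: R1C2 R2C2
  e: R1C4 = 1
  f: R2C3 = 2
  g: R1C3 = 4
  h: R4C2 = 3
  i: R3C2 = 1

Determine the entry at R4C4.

Cage g is given, which forces R1C3 = 4.
E is a freebie; hence R1C4 = 1.
Cage f is a single given cell; hence R2C3 = 2.
Cage i is a single given cell, leaving R3C2 = 1.
Row 3 already has 1, leaving R3C3 = 3.
Cage h is a single given cell, leaving R4C2 = 3.
Column 3 now contains 3, leaving R4C3 = 1.
The 4 cells of cage c must have sum 10, so R1C1 = 3.
Row 1 now contains 4, which forces R1C2 = 2.
The 4 cells of cage c must have sum 10, which forces R2C1 = 1.
2 is placed in row 2, leaving R2C2 = 4.
The two cells of cage a must have sum 5, so R2C4 = 3.
Cage a needs two cells with sum 5, leaving R3C4 = 2.
Cage b needs sum 8, which forces R4C4 = 4.
Row 3 now contains 2, so R3C1 = 4.
Row 4 already has 4, which forces R4C1 = 2.
The full grid is 3 2 4 1 / 1 4 2 3 / 4 1 3 2 / 2 3 1 4.

4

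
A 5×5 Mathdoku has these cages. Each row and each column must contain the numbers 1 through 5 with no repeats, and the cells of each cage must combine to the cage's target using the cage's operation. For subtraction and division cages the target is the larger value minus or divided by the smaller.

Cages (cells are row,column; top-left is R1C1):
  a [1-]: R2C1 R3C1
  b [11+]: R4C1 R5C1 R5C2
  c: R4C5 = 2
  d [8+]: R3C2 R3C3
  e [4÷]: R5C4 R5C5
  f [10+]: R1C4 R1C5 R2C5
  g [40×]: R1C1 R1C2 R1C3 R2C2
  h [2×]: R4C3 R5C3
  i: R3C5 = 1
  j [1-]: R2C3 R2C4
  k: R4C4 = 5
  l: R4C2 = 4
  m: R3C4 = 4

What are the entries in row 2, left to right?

1 2 4 3 5

M is a freebie; hence R3C4 = 4.
Cage i is a single given cell; hence R3C5 = 1.
Cage l is a single given cell; hence R4C2 = 4.
Cage k is given; hence R4C4 = 5.
Cage c is given, so R4C5 = 2.
Column 4 already has 4, leaving R5C4 = 1.
Column 5 already has 1, so R5C5 = 4.
The 3 cells of cage f must have sum 10, so R1C4 = 2.
2 is placed in column 4, leaving R2C4 = 3.
Row 2 now contains 3, leaving R2C5 = 5.
2 is placed in row 4; hence R4C1 = 3.
2 is placed in row 4, so R4C3 = 1.
The 3 cells of cage b must have sum 11; hence R5C1 = 5.
Cage b has sum 11, so R5C2 = 3.
1 is placed in row 5, leaving R5C3 = 2.
Column 5 now contains 5, which forces R1C5 = 3.
Cage a needs two cells with difference 1, so R2C1 = 1.
Cage g needs product 40, so R2C2 = 2.
2 is placed in column 3, which forces R2C3 = 4.
Column 1 now contains 5, which forces R3C1 = 2.
3 is placed in column 2; hence R3C2 = 5.
Cage d needs two cells with sum 8; hence R3C3 = 3.
1 is placed in column 1; hence R1C1 = 4.
5 is placed in column 2, leaving R1C2 = 1.
Column 3 already has 4, which forces R1C3 = 5.
Filled in: 4 1 5 2 3 / 1 2 4 3 5 / 2 5 3 4 1 / 3 4 1 5 2 / 5 3 2 1 4.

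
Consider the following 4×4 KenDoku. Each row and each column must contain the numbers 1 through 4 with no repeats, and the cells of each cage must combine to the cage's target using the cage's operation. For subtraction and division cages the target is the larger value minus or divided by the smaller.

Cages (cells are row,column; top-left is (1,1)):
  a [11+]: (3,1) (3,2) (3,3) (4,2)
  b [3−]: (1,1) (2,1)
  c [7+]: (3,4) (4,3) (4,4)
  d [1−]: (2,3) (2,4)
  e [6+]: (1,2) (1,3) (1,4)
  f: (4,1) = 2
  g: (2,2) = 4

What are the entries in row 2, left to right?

1 4 2 3

Cage g is a single given cell, which forces (2,2) = 4.
F is a freebie, so (4,1) = 2.
Row 4 now contains 2, so (4,2) = 3.
The two cells of cage b must have difference 3, leaving (1,1) = 4.
4 is placed in row 2, which forces (2,1) = 1.
Column 1 already has 4, which forces (3,1) = 3.
The 4 cells of cage a must have sum 11, so (3,2) = 1.
Row 3 already has 3, so (3,3) = 4.
The 3 cells of cage c must have sum 7, which forces (3,4) = 2.
Column 3 now contains 4, which forces (4,3) = 1.
Row 4 already has 1, which forces (4,4) = 4.
Column 2 already has 1, so (1,2) = 2.
Cage e has sum 6, which forces (1,3) = 3.
Cage e has sum 6, so (1,4) = 1.
Cage d's pair has difference 1, which forces (2,3) = 2.
Column 4 now contains 2, leaving (2,4) = 3.
The full grid is 4 2 3 1 / 1 4 2 3 / 3 1 4 2 / 2 3 1 4.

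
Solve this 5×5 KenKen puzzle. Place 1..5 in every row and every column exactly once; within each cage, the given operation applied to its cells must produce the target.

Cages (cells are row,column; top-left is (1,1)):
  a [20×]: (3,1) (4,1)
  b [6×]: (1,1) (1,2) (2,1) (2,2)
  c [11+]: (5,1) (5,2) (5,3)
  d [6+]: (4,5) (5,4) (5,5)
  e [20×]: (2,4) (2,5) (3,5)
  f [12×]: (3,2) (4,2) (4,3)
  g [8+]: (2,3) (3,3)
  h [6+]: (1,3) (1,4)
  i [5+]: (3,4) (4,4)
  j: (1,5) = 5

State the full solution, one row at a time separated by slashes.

Cage j is given; hence (1,5) = 5.
The 3 cells of cage e must have product 20, so (2,4) = 5.
Row 2 now contains 5, leaving (2,3) = 3.
Cage g needs two cells with sum 8; hence (3,3) = 5.
Row 3 now contains 5, which forces (3,1) = 4.
Row 3 now contains 4; hence (3,5) = 1.
The two cells of cage a must have product 20, which forces (4,1) = 5.
5 is placed in column 1, so (5,1) = 2.
Row 5 now contains 2; hence (5,3) = 4.
Row 5 already has 4, leaving (5,5) = 3.
Cage b has product 6, so (1,1) = 3.
The 4 cells of cage b must have product 6, leaving (1,2) = 1.
Column 3 already has 4; hence (1,3) = 2.
The two cells of cage h must have sum 6, so (1,4) = 4.
Column 1 already has 2, leaving (2,1) = 1.
The 4 cells of cage b must have product 6, leaving (2,2) = 2.
Column 5 now contains 1, which forces (2,5) = 4.
Column 2 now contains 2; hence (3,2) = 3.
Row 3 already has 3; hence (3,4) = 2.
Column 2 already has 3; hence (4,2) = 4.
Column 3 already has 2; hence (4,3) = 1.
Column 4 now contains 2, which forces (4,4) = 3.
Column 5 already has 3; hence (4,5) = 2.
Row 5 already has 4; hence (5,2) = 5.
3 is placed in row 5, leaving (5,4) = 1.

3 1 2 4 5 / 1 2 3 5 4 / 4 3 5 2 1 / 5 4 1 3 2 / 2 5 4 1 3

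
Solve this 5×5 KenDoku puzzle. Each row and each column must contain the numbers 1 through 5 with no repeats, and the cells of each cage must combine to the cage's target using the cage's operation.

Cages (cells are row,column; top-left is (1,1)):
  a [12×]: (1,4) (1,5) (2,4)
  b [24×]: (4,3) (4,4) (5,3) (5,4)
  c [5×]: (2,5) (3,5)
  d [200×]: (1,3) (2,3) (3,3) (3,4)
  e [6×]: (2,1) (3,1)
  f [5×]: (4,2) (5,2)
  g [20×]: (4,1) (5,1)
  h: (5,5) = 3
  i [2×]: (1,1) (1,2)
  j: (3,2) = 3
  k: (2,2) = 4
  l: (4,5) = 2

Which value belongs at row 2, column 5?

Cage k is a single given cell, so (2,2) = 4.
Cage j is given, so (3,2) = 3.
Cage d has product 200, leaving (3,4) = 5.
Row 3 now contains 5, leaving (3,5) = 1.
L is a freebie, leaving (4,5) = 2.
Cage h is a single given cell; hence (5,5) = 3.
3 is placed in column 5; hence (1,5) = 4.
Cage e needs two cells with product 6, which forces (2,1) = 3.
Row 2 now contains 3, leaving (2,4) = 1.
Column 5 now contains 1, which forces (2,5) = 5.
Row 3 already has 3, leaving (3,1) = 2.
Row 3 now contains 2, leaving (3,3) = 4.
Column 1 already has 2, so (1,1) = 1.
Cage i's pair has product 2, leaving (1,2) = 2.
Cage d has product 200; hence (1,3) = 5.
1 is placed in column 4; hence (1,4) = 3.
Row 2 already has 5; hence (2,3) = 2.
3 is placed in column 4, which forces (4,4) = 4.
Column 3 already has 2, which forces (5,3) = 1.
Column 4 already has 4, so (5,4) = 2.
Row 4 now contains 4; hence (4,1) = 5.
Cage f needs two cells with product 5, leaving (4,2) = 1.
1 is placed in column 3, leaving (4,3) = 3.
Cage g needs two cells with product 20, so (5,1) = 4.
1 is placed in row 5, so (5,2) = 5.
The full grid is 1 2 5 3 4 / 3 4 2 1 5 / 2 3 4 5 1 / 5 1 3 4 2 / 4 5 1 2 3.

5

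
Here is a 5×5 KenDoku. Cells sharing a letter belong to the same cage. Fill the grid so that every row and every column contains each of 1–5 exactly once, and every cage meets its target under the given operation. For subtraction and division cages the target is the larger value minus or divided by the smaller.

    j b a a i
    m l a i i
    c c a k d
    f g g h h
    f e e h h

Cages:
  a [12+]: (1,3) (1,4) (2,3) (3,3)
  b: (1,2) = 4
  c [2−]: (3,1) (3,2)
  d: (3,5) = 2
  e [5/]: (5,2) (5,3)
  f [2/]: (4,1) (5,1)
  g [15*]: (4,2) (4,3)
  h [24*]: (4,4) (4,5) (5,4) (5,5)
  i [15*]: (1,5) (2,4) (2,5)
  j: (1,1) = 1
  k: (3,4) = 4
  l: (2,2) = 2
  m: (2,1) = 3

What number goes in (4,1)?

Cage j is given, which forces (1,1) = 1.
Cage b is a single given cell, which forces (1,2) = 4.
M is a freebie, so (2,1) = 3.
Cage l is given, so (2,2) = 2.
Cage k is given, leaving (3,4) = 4.
Cage d is given, leaving (3,5) = 2.
The 3 cells of cage i must have product 15; hence (1,5) = 3.
2 is placed in row 3, so (3,1) = 5.
Cage c's pair has difference 2, so (3,2) = 3.
3 is placed in row 3; hence (3,3) = 1.
Column 2 now contains 3; hence (4,2) = 5.
Row 4 now contains 5; hence (4,3) = 3.
5 is placed in column 2; hence (5,2) = 1.
Column 3 already has 1, which forces (5,3) = 5.
Row 5 now contains 1; hence (5,5) = 4.
5 is placed in column 3; hence (1,3) = 2.
Cage a needs sum 12, leaving (1,4) = 5.
Column 3 already has 1, so (2,3) = 4.
Column 4 already has 5, so (2,4) = 1.
Row 2 now contains 1, leaving (2,5) = 5.
Cage f's pair has quotient 2, so (4,1) = 4.
Cage h needs product 24, which forces (4,4) = 2.
4 is placed in column 5, so (4,5) = 1.
Row 5 now contains 4, so (5,1) = 2.
Cage h needs product 24, leaving (5,4) = 3.
The full grid is 1 4 2 5 3 / 3 2 4 1 5 / 5 3 1 4 2 / 4 5 3 2 1 / 2 1 5 3 4.

4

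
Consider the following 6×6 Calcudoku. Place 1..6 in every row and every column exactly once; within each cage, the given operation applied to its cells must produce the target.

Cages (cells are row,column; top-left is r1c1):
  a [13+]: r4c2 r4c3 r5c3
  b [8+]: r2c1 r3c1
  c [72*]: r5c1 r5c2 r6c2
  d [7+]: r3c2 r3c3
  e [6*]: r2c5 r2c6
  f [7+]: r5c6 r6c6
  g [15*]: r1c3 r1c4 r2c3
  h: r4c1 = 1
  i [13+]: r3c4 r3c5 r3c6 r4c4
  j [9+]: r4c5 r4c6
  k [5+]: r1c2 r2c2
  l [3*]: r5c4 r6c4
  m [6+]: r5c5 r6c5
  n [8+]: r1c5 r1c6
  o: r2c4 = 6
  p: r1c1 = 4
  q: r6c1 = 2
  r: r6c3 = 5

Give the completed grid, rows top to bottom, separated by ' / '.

4 1 3 5 2 6 / 5 4 1 6 3 2 / 3 5 2 4 6 1 / 1 3 6 2 4 5 / 6 2 4 1 5 3 / 2 6 5 3 1 4

Cage p is given, so r1c1 = 4.
Cage o is a single given cell, leaving r2c4 = 6.
Cage h is a single given cell, which forces r4c1 = 1.
Cage q is given; hence r6c1 = 2.
Cage r is given, leaving r6c3 = 5.
Cage g has product 15, so r1c4 = 5.
In row 2, 1 can only go at r2c3, so r2c3 = 1.
Column 3 now contains 1, leaving r1c3 = 3.
In row 1, 1 can only go at r1c2, so r1c2 = 1.
Cage k needs two cells with sum 5; hence r2c2 = 4.
The 3 cells of cage c must have product 72, so r5c1 = 6.
Cage c has product 72, leaving r5c2 = 2.
2 is placed in row 5; hence r5c3 = 4.
2 is placed in row 5; hence r5c5 = 5.
Cage c needs product 72, leaving r6c2 = 6.
The two cells of cage d must have sum 7, so r3c2 = 5.
Column 3 already has 4, so r3c3 = 2.
Cage a needs sum 13, leaving r4c2 = 3.
Cage a has sum 13, so r4c3 = 6.
Row 4 now contains 6, so r4c5 = 4.
Row 4 now contains 6, which forces r4c6 = 5.
Cage f needs two cells with sum 7; hence r5c6 = 3.
The two cells of cage m must have sum 6, leaving r6c5 = 1.
The two cells of cage f must have sum 7, leaving r6c6 = 4.
The two cells of cage b must have sum 8, leaving r2c1 = 5.
The two cells of cage e must have product 6, so r2c5 = 3.
3 is placed in column 6; hence r2c6 = 2.
Row 3 now contains 5, so r3c1 = 3.
Cage i has sum 13, which forces r3c4 = 4.
The 4 cells of cage i must have sum 13, which forces r3c5 = 6.
The 4 cells of cage i must have sum 13, which forces r3c6 = 1.
Row 4 now contains 4, which forces r4c4 = 2.
3 is placed in row 5, so r5c4 = 1.
Row 6 now contains 1, leaving r6c4 = 3.
Column 5 now contains 6; hence r1c5 = 2.
2 is placed in column 6, which forces r1c6 = 6.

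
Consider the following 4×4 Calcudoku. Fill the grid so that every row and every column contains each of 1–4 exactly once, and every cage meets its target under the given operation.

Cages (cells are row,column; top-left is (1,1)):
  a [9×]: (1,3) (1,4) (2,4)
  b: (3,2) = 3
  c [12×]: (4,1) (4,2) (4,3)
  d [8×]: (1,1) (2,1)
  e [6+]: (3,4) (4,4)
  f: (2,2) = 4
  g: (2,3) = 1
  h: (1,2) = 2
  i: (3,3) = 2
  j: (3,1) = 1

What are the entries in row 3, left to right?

1 3 2 4

Cage h is given; hence (1,2) = 2.
The 3 cells of cage a must have product 9, leaving (1,3) = 3.
Cage a has product 9, leaving (1,4) = 1.
F is a freebie; hence (2,2) = 4.
G is a freebie, which forces (2,3) = 1.
The 3 cells of cage a must have product 9; hence (2,4) = 3.
J is a freebie, so (3,1) = 1.
Cage b is given, so (3,2) = 3.
Cage i is a single given cell, leaving (3,3) = 2.
Row 3 already has 2, so (3,4) = 4.
Column 2 already has 3, so (4,2) = 1.
Column 3 now contains 1, which forces (4,3) = 4.
4 is placed in column 4, leaving (4,4) = 2.
2 is placed in row 1, leaving (1,1) = 4.
Row 2 now contains 4; hence (2,1) = 2.
Row 4 already has 4, so (4,1) = 3.
The full grid is 4 2 3 1 / 2 4 1 3 / 1 3 2 4 / 3 1 4 2.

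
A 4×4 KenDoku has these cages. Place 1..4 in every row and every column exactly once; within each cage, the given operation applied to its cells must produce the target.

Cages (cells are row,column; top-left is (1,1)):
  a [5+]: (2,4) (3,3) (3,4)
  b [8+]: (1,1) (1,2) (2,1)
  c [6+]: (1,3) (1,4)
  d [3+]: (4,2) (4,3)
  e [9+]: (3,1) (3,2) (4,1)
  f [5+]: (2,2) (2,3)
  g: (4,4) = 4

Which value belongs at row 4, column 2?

Cage g is given, leaving (4,4) = 4.
Cage c needs two cells with sum 6, so (1,3) = 4.
Column 4 already has 4, leaving (1,4) = 2.
Column 4 already has 2, so (2,4) = 1.
1 is placed in column 4; hence (3,4) = 3.
Cage b needs sum 8, leaving (2,1) = 4.
4 is placed in column 1, so (3,1) = 2.
2 is placed in row 3, which forces (3,2) = 4.
Cage a needs sum 5, so (3,3) = 1.
Cage e needs sum 9; hence (4,1) = 3.
Column 3 now contains 1, leaving (4,3) = 2.
Column 1 already has 3, which forces (1,1) = 1.
Cage b has sum 8, leaving (1,2) = 3.
Cage f's pair has sum 5; hence (2,2) = 2.
Column 3 already has 2; hence (2,3) = 3.
2 is placed in row 4, so (4,2) = 1.
Completed grid: 1 3 4 2 / 4 2 3 1 / 2 4 1 3 / 3 1 2 4.

1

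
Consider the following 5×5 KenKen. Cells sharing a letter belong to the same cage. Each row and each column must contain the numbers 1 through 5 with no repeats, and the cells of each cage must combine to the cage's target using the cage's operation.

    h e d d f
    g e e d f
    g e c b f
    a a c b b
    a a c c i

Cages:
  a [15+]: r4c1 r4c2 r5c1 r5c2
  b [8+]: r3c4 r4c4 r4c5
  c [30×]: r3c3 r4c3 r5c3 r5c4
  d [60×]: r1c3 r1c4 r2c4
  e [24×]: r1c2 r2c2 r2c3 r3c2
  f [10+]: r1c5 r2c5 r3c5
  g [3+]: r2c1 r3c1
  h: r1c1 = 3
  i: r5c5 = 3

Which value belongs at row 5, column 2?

H is a freebie, leaving r1c1 = 3.
Cage i is a single given cell, leaving r5c5 = 3.
The 3 cells of cage d must have product 60, leaving r2c4 = 3.
Cage e has product 24, leaving r3c2 = 3.
Cage c has product 30, which forces r4c3 = 3.
Row 1 needs a 2, and only r1c2 is open for it.
In row 1, 1 can only go at r1c5, so r1c5 = 1.
The only place for 2 in row 2 is r2c1.
Column 1 now contains 2; hence r3c1 = 1.
The only place for 5 in row 2 is r2c5.
Column 5 already has 5, leaving r3c5 = 4.
Column 5 already has 5, which forces r4c5 = 2.
In row 5, 4 can only go at r5c1, so r5c1 = 4.
Column 1 already has 4, which forces r4c1 = 5.
Cage a needs sum 15; hence r4c2 = 1.
1 is placed in row 4, so r4c4 = 4.
Cage a needs sum 15, leaving r5c2 = 5.
Cage d needs product 60, which forces r1c3 = 4.
Column 4 already has 4, which forces r1c4 = 5.
1 is placed in column 2; hence r2c2 = 4.
The 4 cells of cage e must have product 24; hence r2c3 = 1.
Cage c has product 30, leaving r3c3 = 5.
Cage b has sum 8, so r3c4 = 2.
1 is placed in column 3, leaving r5c3 = 2.
Column 4 now contains 2, leaving r5c4 = 1.
Filled in: 3 2 4 5 1 / 2 4 1 3 5 / 1 3 5 2 4 / 5 1 3 4 2 / 4 5 2 1 3.

5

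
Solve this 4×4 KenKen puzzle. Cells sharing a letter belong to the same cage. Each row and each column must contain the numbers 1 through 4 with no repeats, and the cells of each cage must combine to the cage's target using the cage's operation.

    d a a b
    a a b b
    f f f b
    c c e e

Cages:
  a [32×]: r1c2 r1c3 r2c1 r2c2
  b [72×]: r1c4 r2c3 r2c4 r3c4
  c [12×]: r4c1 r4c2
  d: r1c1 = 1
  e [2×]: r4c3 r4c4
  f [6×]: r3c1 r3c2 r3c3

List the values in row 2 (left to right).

D is a freebie, so r1c1 = 1.
The 4 cells of cage b must have product 72, so r2c3 = 3.
Cage a needs product 32; hence r2c1 = 4.
Cage a has product 32, leaving r2c2 = 1.
4 is placed in row 2, so r2c4 = 2.
Column 1 now contains 4, which forces r4c1 = 3.
3 is placed in row 4, leaving r4c2 = 4.
Column 4 already has 2, leaving r4c4 = 1.
Column 2 already has 4, leaving r1c2 = 2.
Cage a needs product 32; hence r1c3 = 4.
Row 1 now contains 4, leaving r1c4 = 3.
Column 1 already has 3, so r3c1 = 2.
Cage f has product 6, which forces r3c2 = 3.
Cage f needs product 6, leaving r3c3 = 1.
3 is placed in column 4, which forces r3c4 = 4.
Row 4 now contains 1, leaving r4c3 = 2.
The full grid is 1 2 4 3 / 4 1 3 2 / 2 3 1 4 / 3 4 2 1.

4 1 3 2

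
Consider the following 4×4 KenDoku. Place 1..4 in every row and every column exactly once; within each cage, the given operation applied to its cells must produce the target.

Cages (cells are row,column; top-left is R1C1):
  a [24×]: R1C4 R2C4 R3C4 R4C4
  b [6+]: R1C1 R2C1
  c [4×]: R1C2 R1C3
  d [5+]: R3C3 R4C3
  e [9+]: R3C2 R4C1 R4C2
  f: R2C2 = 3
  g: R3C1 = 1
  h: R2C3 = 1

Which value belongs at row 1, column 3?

4

Cage f is a single given cell, so R2C2 = 3.
H is a freebie, leaving R2C3 = 1.
Cage g is a single given cell, so R3C1 = 1.
Cage c needs two cells with product 4, so R1C2 = 1.
Column 3 now contains 1, which forces R1C3 = 4.
Row 1 already has 4, leaving R1C1 = 2.
Row 1 now contains 2, which forces R1C4 = 3.
The two cells of cage b must have sum 6, leaving R2C1 = 4.
Row 2 now contains 4, so R2C4 = 2.
2 is placed in column 4, leaving R3C4 = 4.
Cage e has sum 9, so R4C1 = 3.
3 is placed in row 4, so R4C3 = 2.
The 4 cells of cage a must have product 24, which forces R4C4 = 1.
Row 3 already has 4, which forces R3C2 = 2.
Column 3 already has 2, leaving R3C3 = 3.
Row 4 now contains 2, leaving R4C2 = 4.
Completed grid: 2 1 4 3 / 4 3 1 2 / 1 2 3 4 / 3 4 2 1.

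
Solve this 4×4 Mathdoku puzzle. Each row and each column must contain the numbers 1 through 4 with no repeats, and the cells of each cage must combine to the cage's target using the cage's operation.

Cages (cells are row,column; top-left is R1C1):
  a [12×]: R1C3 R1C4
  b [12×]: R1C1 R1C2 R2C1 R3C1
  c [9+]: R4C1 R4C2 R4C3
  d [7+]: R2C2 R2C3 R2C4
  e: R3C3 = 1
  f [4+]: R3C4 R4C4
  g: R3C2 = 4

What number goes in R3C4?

Cage g is a single given cell, which forces R3C2 = 4.
Cage e is given, which forces R3C3 = 1.
Row 3 already has 1, leaving R3C4 = 3.
Column 4 already has 3, leaving R4C4 = 1.
Cage b has product 12, which forces R1C2 = 2.
The two cells of cage a must have product 12, leaving R1C3 = 3.
Column 4 already has 3, which forces R1C4 = 4.
Cage d needs sum 7, leaving R2C2 = 1.
4 is placed in column 4; hence R2C4 = 2.
Row 3 now contains 3, which forces R3C1 = 2.
Column 2 already has 2; hence R4C2 = 3.
Row 1 now contains 3; hence R1C1 = 1.
Row 2 now contains 1, so R2C1 = 3.
2 is placed in row 2, which forces R2C3 = 4.
Row 4 already has 3; hence R4C1 = 4.
Cage c needs sum 9, leaving R4C3 = 2.
Filled in: 1 2 3 4 / 3 1 4 2 / 2 4 1 3 / 4 3 2 1.

3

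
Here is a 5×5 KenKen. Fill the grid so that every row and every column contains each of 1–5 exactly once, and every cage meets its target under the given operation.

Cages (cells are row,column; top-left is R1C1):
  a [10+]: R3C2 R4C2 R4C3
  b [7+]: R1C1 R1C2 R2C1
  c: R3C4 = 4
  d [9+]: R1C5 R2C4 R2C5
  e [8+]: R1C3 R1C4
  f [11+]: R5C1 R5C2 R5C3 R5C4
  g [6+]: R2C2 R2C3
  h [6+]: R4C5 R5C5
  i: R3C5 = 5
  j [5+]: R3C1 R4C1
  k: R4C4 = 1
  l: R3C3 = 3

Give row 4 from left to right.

3 5 4 1 2

Cage l is given; hence R3C3 = 3.
C is a freebie, leaving R3C4 = 4.
Cage i is a single given cell; hence R3C5 = 5.
Cage k is given, so R4C4 = 1.
3 is placed in column 3, so R1C3 = 5.
Cage e needs two cells with sum 8; hence R1C4 = 3.
Column 3 now contains 5; hence R4C3 = 4.
Row 4 already has 4, leaving R4C5 = 2.
Column 5 now contains 2, leaving R5C5 = 4.
Column 5 already has 4, so R1C5 = 1.
Cage d has sum 9, leaving R2C4 = 5.
Cage d needs sum 9, so R2C5 = 3.
Cage j needs two cells with sum 5, so R3C1 = 2.
The 3 cells of cage a must have sum 10; hence R3C2 = 1.
Row 4 already has 4, so R4C1 = 3.
Cage a has sum 10, which forces R4C2 = 5.
5 is placed in column 4, which forces R5C4 = 2.
Column 1 already has 2; hence R1C1 = 4.
Cage b has sum 7; hence R1C2 = 2.
Cage b has sum 7, which forces R2C1 = 1.
Row 2 already has 5, which forces R2C2 = 4.
Cage g's pair has sum 6, so R2C3 = 2.
Cage f has sum 11, which forces R5C1 = 5.
Row 5 already has 2; hence R5C2 = 3.
Row 5 already has 2, so R5C3 = 1.
Completed grid: 4 2 5 3 1 / 1 4 2 5 3 / 2 1 3 4 5 / 3 5 4 1 2 / 5 3 1 2 4.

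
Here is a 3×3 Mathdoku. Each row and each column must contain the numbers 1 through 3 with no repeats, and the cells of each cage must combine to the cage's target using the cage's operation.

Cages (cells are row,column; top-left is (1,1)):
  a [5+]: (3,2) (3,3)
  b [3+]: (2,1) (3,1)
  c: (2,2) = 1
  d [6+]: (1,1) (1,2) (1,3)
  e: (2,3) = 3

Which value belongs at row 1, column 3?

Cage c is given, which forces (2,2) = 1.
Cage e is a single given cell, which forces (2,3) = 3.
Column 3 now contains 3; hence (3,3) = 2.
Column 3 already has 2, so (1,3) = 1.
Row 2 already has 1, so (2,1) = 2.
Row 3 already has 2, leaving (3,1) = 1.
Row 3 already has 2; hence (3,2) = 3.
Column 1 now contains 2; hence (1,1) = 3.
Column 2 now contains 3, so (1,2) = 2.
The full grid is 3 2 1 / 2 1 3 / 1 3 2.

1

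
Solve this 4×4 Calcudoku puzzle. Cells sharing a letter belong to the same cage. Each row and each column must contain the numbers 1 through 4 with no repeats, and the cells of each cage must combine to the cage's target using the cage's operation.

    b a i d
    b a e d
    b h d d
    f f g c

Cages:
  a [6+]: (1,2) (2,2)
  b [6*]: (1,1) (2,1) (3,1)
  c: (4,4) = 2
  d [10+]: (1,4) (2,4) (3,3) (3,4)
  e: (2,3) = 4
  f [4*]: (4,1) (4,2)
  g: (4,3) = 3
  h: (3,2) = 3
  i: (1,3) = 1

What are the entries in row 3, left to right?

1 3 2 4

Cage i is a single given cell, leaving (1,3) = 1.
Cage e is a single given cell, which forces (2,3) = 4.
Cage h is a single given cell; hence (3,2) = 3.
Row 3 already has 3, which forces (3,3) = 2.
Cage g is given, leaving (4,3) = 3.
Cage c is a single given cell, so (4,4) = 2.
The two cells of cage a must have sum 6, so (1,2) = 4.
Row 1 already has 4; hence (1,4) = 3.
Row 2 already has 4, so (2,2) = 2.
Column 4 now contains 3, leaving (2,4) = 1.
Row 3 already has 2, leaving (3,1) = 1.
Column 4 now contains 1, leaving (3,4) = 4.
1 is placed in column 1, so (4,1) = 4.
4 is placed in column 2; hence (4,2) = 1.
3 is placed in row 1, leaving (1,1) = 2.
Row 2 now contains 2, leaving (2,1) = 3.
Filled in: 2 4 1 3 / 3 2 4 1 / 1 3 2 4 / 4 1 3 2.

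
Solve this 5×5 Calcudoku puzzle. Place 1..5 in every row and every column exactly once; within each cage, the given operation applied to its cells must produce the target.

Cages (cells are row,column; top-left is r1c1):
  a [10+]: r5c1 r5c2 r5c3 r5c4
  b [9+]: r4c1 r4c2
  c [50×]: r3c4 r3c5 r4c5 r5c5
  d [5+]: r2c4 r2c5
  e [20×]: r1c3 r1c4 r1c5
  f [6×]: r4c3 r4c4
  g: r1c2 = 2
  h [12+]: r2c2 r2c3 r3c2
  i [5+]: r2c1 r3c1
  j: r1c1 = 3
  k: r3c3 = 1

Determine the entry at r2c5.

Cage j is given, which forces r1c1 = 3.
Cage g is a single given cell; hence r1c2 = 2.
Cage k is given, so r3c3 = 1.
The 4 cells of cage c must have product 50, leaving r3c4 = 5.
Row 3 now contains 1, which forces r3c5 = 2.
The two cells of cage i must have sum 5, which forces r2c1 = 1.
Row 3 now contains 2, which forces r3c1 = 4.
Row 3 already has 4, so r3c2 = 3.
Column 1 now contains 4, leaving r4c1 = 5.
Row 4 already has 5, leaving r4c2 = 4.
Row 4 already has 5, leaving r4c5 = 1.
Column 1 now contains 4, so r5c1 = 2.
Column 2 now contains 4, leaving r5c2 = 1.
Column 5 already has 1, which forces r5c5 = 5.
The 3 cells of cage e must have product 20; hence r1c3 = 5.
Cage e needs product 20, so r1c4 = 1.
Column 5 already has 5, so r1c5 = 4.
Column 2 now contains 4, leaving r2c2 = 5.
The 3 cells of cage h must have sum 12; hence r2c3 = 4.
Cage d needs two cells with sum 5, so r2c4 = 2.
Cage d needs two cells with sum 5, which forces r2c5 = 3.
Column 4 already has 2, so r4c4 = 3.
Column 3 already has 4, so r5c3 = 3.
Column 4 now contains 3; hence r5c4 = 4.
3 is placed in row 4, leaving r4c3 = 2.
Filled in: 3 2 5 1 4 / 1 5 4 2 3 / 4 3 1 5 2 / 5 4 2 3 1 / 2 1 3 4 5.

3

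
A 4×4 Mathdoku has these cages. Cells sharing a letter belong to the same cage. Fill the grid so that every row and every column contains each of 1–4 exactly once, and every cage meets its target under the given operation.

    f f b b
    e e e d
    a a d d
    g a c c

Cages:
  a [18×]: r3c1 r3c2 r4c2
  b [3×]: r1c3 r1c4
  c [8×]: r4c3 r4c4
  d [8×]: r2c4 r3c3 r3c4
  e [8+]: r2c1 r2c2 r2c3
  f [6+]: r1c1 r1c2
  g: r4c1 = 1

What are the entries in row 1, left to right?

2 4 1 3

Cage a needs product 18; hence r3c1 = 3.
Cage a has product 18, so r3c2 = 2.
Cage g is given, which forces r4c1 = 1.
The 3 cells of cage a must have product 18, leaving r4c2 = 3.
The two cells of cage f must have sum 6, so r1c1 = 2.
Column 2 already has 2, so r1c2 = 4.
Column 1 already has 1, leaving r2c1 = 4.
Cage e has sum 8, so r2c2 = 1.
Cage e has sum 8, so r2c3 = 3.
The 3 cells of cage d must have product 8; hence r2c4 = 2.
Column 4 now contains 2, which forces r4c4 = 4.
3 is placed in column 3, which forces r1c3 = 1.
Cage b's pair has product 3, which forces r1c4 = 3.
Cage d needs product 8; hence r3c3 = 4.
Column 4 already has 4, which forces r3c4 = 1.
Row 4 already has 4, leaving r4c3 = 2.
Filled in: 2 4 1 3 / 4 1 3 2 / 3 2 4 1 / 1 3 2 4.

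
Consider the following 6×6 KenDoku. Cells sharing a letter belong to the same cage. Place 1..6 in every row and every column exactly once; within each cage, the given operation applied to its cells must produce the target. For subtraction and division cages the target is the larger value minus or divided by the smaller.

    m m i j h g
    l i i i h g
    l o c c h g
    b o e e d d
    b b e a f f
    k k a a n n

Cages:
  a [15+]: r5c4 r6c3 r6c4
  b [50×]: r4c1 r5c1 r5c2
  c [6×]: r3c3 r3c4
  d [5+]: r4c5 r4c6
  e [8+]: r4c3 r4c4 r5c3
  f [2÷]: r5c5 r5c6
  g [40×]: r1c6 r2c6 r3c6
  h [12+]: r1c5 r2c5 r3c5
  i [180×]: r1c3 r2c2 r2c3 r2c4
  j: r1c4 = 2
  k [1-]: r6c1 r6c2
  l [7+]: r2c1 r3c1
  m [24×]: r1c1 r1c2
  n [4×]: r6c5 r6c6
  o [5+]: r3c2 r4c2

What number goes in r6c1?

Cage j is a single given cell, so r1c4 = 2.
Cage b has product 50, which forces r4c1 = 5.
The 3 cells of cage b must have product 50; hence r5c1 = 2.
Cage b needs product 50, which forces r5c2 = 5.
In row 1, 1 can only go at r1c5, so r1c5 = 1.
1 is placed in column 5, so r6c5 = 4.
Cage n needs two cells with product 4, which forces r6c6 = 1.
Row 6 now contains 1; hence r6c1 = 3.
The two cells of cage k must have difference 1, leaving r6c2 = 2.
The 3 cells of cage a must have sum 15; hence r5c4 = 4.
The only place for 3 in row 1 is r1c3.
Column 3 already has 3, leaving r5c3 = 1.
The only place for 5 in row 1 is r1c6.
Row 2 needs a 1, and only r2c1 is open for it.
1 is placed in column 1, leaving r3c1 = 6.
Row 3 now contains 6, leaving r3c3 = 2.
Row 3 now contains 6, leaving r3c5 = 5.
Row 3 now contains 2, leaving r3c6 = 4.
Column 1 now contains 6, leaving r1c1 = 4.
Cage m needs two cells with product 24, which forces r1c2 = 6.
5 is placed in column 5, which forces r2c5 = 6.
Column 6 now contains 4; hence r2c6 = 2.
Row 3 already has 4, so r3c2 = 1.
Cage c's pair has product 6, so r3c4 = 3.
The two cells of cage o must have sum 5; hence r4c2 = 4.
Row 4 now contains 4, so r4c3 = 6.
3 is placed in column 4, leaving r4c4 = 1.
Column 6 already has 2, which forces r4c6 = 3.
Column 5 already has 6; hence r5c5 = 3.
3 is placed in column 6; hence r5c6 = 6.
6 is placed in column 3, leaving r6c3 = 5.
Row 6 now contains 5, so r6c4 = 6.
Column 2 already has 4, which forces r2c2 = 3.
5 is placed in column 3, so r2c3 = 4.
3 is placed in column 4, leaving r2c4 = 5.
3 is placed in row 4, leaving r4c5 = 2.
Filled in: 4 6 3 2 1 5 / 1 3 4 5 6 2 / 6 1 2 3 5 4 / 5 4 6 1 2 3 / 2 5 1 4 3 6 / 3 2 5 6 4 1.

3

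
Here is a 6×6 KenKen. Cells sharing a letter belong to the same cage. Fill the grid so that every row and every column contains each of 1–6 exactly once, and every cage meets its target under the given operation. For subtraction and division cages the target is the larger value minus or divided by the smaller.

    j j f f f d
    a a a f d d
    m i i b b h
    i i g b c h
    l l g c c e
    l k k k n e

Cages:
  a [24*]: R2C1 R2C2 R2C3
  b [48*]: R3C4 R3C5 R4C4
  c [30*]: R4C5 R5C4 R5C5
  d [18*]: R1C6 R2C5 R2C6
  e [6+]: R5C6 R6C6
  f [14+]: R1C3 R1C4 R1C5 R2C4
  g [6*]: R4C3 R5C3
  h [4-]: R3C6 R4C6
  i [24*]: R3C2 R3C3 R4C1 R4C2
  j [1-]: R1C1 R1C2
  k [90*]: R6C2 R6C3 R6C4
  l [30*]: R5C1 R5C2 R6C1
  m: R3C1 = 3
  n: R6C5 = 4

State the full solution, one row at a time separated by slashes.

5 4 2 1 6 3 / 4 2 3 5 1 6 / 3 1 4 6 2 5 / 2 3 6 4 5 1 / 6 5 1 2 3 4 / 1 6 5 3 4 2

M is a freebie; hence R3C1 = 3.
Cage n is given, so R6C5 = 4.
Row 2 needs a 5, and only R2C4 is open for it.
In row 3, 5 can only go at R3C6, so R3C6 = 5.
Cage h's pair has difference 4; hence R4C6 = 1.
Cage e's pair has sum 6, which forces R5C6 = 4.
The two cells of cage e must have sum 6, leaving R6C6 = 2.
Cage d has product 18, leaving R2C5 = 1.
Row 2 needs a 6, and only R2C6 is open for it.
Column 6 now contains 6; hence R1C6 = 3.
The only place for 5 in row 4 is R4C5.
The only place for 1 in row 6 is R6C1.
In column 3, 5 can only go at R6C3, so R6C3 = 5.
Column 5 needs a 3, and only R5C5 is open for it.
Cage c needs product 30, which forces R5C4 = 2.
Cage b has product 48, leaving R3C5 = 2.
Cage g needs two cells with product 6, so R4C3 = 6.
Row 4 now contains 6; hence R4C4 = 4.
Row 5 already has 2, leaving R5C3 = 1.
Column 3 now contains 1; hence R1C3 = 2.
Cage f has sum 14, which forces R1C4 = 1.
2 is placed in column 5, which forces R1C5 = 6.
Cage i has product 24, so R3C2 = 1.
Column 3 now contains 1, leaving R3C3 = 4.
Column 4 now contains 4, so R3C4 = 6.
Row 4 already has 4; hence R4C1 = 2.
Cage i has product 24, so R4C2 = 3.
Column 2 now contains 3, leaving R6C2 = 6.
Column 4 already has 6; hence R6C4 = 3.
2 is placed in column 1, so R2C1 = 4.
The 3 cells of cage a must have product 24; hence R2C2 = 2.
4 is placed in column 3, leaving R2C3 = 3.
Cage l needs product 30; hence R5C1 = 6.
6 is placed in column 2, leaving R5C2 = 5.
Column 1 already has 4, leaving R1C1 = 5.
Column 2 now contains 5, which forces R1C2 = 4.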